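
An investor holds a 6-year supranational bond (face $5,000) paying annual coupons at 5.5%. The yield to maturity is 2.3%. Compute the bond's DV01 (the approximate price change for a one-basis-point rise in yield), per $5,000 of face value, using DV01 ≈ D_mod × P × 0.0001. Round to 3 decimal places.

Periodic yield y = 0.023.
  t   CF        PV=CF/(1+0.023)^t    t·PV
  1       275.00       268.8172       268.8172
  2       275.00       262.7734       525.5468
  3       275.00       256.8655       770.5965
  4       275.00       251.0904     1,004.3617
  5       275.00       245.4452     1,227.2259
  6     5,275.00     4,602.2336    27,613.4018
  Σ                  5,887.2254    31,409.9500
P = 5,887.2254; D_Mac = 5.33527 yrs; D_mod = 5.21532 yrs.
DV01 ≈ 5.21532 × 5,887.2254 × 0.0001 = 3.070376.

$3.070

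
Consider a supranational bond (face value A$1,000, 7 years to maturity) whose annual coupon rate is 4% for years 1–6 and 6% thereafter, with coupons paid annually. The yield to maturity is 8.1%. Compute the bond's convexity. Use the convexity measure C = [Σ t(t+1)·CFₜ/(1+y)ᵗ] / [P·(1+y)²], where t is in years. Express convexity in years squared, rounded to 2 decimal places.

With y = 0.081:
  t   CF        PV=CF/(1+0.081)^t    t·PV        t(t+1)·PV
  1        40.00        37.0028        37.0028          74.0056
  2        40.00        34.2301        68.4603         205.3808
  3        40.00        31.6652        94.9957         379.9830
  4        40.00        29.2926       117.1702         585.8510
  5        40.00        27.0976       135.4882         812.9293
  6        40.00        25.0672       150.4032       1,052.8224
  7     1,060.00       614.5058     4,301.5408      34,412.3265
  Σ                    798.8614     4,905.0612      37,523.2986
P = 798.8614.
Convexity = Σ t(t+1)·PV / [P·(1+y)²] = 37,523.2986 / (798.8614 × 1.168561) = 40.19557.

40.20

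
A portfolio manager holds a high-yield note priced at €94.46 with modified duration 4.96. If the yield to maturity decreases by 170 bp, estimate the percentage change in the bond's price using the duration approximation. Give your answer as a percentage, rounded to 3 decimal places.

Duration approximation: ΔP/P ≈ -D_mod · Δy = -4.96 × (-0.017) = +0.084320.
As a percentage: +8.4320%.

+8.432%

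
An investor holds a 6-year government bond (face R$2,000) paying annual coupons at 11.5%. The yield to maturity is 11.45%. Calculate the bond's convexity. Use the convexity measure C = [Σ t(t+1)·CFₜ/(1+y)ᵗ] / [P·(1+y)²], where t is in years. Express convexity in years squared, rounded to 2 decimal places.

23.86

With y = 0.1145:
  t   CF        PV=CF/(1+0.1145)^t    t·PV        t(t+1)·PV
  1       230.00       206.3706       206.3706         412.7411
  2       230.00       185.1687       370.3375       1,111.0125
  3       230.00       166.1451       498.4354       1,993.7416
  4       230.00       149.0759       596.3037       2,981.5187
  5       230.00       133.7604       668.8019       4,012.8112
  6     2,230.00     1,163.6555     6,981.9330      48,873.5310
  Σ                  2,004.1763     9,322.1821      59,385.3561
P = 2,004.1763.
Convexity = Σ t(t+1)·PV / [P·(1+y)²] = 59,385.3561 / (2,004.1763 × 1.242110) = 23.85521.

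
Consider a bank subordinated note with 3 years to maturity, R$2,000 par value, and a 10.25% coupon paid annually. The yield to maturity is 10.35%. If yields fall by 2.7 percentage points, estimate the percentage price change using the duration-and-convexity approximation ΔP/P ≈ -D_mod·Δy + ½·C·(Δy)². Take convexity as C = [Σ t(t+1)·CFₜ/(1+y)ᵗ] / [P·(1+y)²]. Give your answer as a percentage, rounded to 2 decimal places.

With y = 0.1035:
  t   CF        PV=CF/(1+0.1035)^t    t·PV        t(t+1)·PV
  1       205.00       185.7725       185.7725         371.5451
  2       205.00       168.3485       336.6969       1,010.0908
  3     2,205.00     1,640.9358     4,922.8073      19,691.2292
  Σ                  1,995.0568     5,445.2768      21,072.8651
P = 1,995.0568; D_Mac = 2.72938 yrs; D_mod = 2.47339 yrs; C = 8.67408.
Duration effect: -2.47339 × (-0.027) = +0.066781
Convexity effect: 0.5 × 8.67408 × (-0.027)² = +0.0031617
ΔP/P ≈ +0.066781 + 0.0031617 = +0.069943 = +6.9943%.

+6.99%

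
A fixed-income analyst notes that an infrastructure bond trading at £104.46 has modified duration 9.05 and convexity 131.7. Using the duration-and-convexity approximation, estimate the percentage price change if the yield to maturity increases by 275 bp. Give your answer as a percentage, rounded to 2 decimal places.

Duration effect: -D_mod·Δy = -9.05 × (+0.0275) = -0.248875
Convexity effect: ½·C·(Δy)² = 0.5 × 131.7 × (0.0275)² = +0.0497990625
ΔP/P ≈ -0.248875 + 0.0497990625 = -0.1990759375
= -19.90759375%.

-19.91%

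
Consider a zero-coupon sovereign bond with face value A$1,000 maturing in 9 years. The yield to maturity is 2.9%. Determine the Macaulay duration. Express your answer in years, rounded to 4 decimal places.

9.0000 years

A zero-coupon bond has a single cash flow at maturity, so its Macaulay duration equals its maturity: 9 years.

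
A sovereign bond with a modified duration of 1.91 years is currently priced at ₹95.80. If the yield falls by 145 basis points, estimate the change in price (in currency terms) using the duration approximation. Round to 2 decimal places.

Duration approximation: ΔP/P ≈ -D_mod · Δy = -1.91 × (-0.0145) = +0.027695.
ΔP ≈ 95.80 × (+0.027695) = +2.653181.

+₹2.65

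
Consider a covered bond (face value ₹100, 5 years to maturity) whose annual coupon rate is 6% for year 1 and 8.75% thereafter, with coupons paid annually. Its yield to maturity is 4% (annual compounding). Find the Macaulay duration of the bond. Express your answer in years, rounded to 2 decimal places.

4.41 years

Periodic yield y = 0.04. Discount each cash flow and weight by its year:
  t   CF        PV=CF/(1+0.04)^t    t·PV
  1         6.00         5.7692         5.7692
  2         8.75         8.0899        16.1797
  3         8.75         7.7787        23.3362
  4         8.75         7.4795        29.9181
  5       108.75        89.3846       446.9229
  Σ                    118.5019       522.1261
Price P = Σ PV = 118.5019.
Macaulay duration = Σ(t·PV) / P = 522.1261 / 118.5019 = 4.40606 years.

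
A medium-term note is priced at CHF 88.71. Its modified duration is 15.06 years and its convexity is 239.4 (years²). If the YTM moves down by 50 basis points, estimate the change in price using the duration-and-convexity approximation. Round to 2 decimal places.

Duration effect: -D_mod·Δy = -15.06 × (-0.005) = +0.075300
Convexity effect: ½·C·(Δy)² = 0.5 × 239.4 × (-0.005)² = +0.0029925
ΔP/P ≈ +0.075300 + 0.0029925 = +0.0782925
ΔP ≈ 88.71 × (+0.0782925) = +6.945327675.

+CHF 6.95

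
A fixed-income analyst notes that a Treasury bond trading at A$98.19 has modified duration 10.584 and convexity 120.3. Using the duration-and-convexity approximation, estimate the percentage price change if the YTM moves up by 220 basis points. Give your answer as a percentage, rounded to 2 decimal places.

Duration effect: -D_mod·Δy = -10.584 × (+0.022) = -0.232848
Convexity effect: ½·C·(Δy)² = 0.5 × 120.3 × (0.022)² = +0.0291126
ΔP/P ≈ -0.232848 + 0.0291126 = -0.2037354
= -20.37354%.

-20.37%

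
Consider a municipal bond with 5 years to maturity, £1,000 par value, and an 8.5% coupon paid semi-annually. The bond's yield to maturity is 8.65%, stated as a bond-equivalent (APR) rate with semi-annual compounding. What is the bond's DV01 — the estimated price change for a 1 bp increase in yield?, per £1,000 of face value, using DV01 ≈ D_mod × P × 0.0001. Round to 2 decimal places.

£0.40

Periodic yield y = 0.04325.
  t   CF        PV=CF/(1+0.04325)^t    t·PV
  1        42.50        40.7381        40.7381
  2        42.50        39.0492        78.0984
  3        42.50        37.4303       112.2910
  4        42.50        35.8786       143.5144
  5        42.50        34.3912       171.9559
  6        42.50        32.9654       197.7925
  7        42.50        31.5988       221.1914
  8        42.50        30.2888       242.3102
  9        42.50        29.0331       261.2979
  10    1,042.50       682.6406     6,826.4062
  Σ                    994.0141     8,295.5960
P = 994.0141; D_Mac = 8.34555 half-year periods = 4.17278 yrs; D_mod = 3.99979 yrs.
DV01 ≈ 3.99979 × 994.0141 × 0.0001 = 0.397584.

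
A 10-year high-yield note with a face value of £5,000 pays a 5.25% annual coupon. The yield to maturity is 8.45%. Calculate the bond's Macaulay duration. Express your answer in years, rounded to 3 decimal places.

Periodic yield y = 0.0845. Discount each cash flow and weight by its year:
  t   CF        PV=CF/(1+0.0845)^t    t·PV
  1       262.50       242.0470       242.0470
  2       262.50       223.1877       446.3753
  3       262.50       205.7978       617.3933
  4       262.50       189.7628       759.0512
  5       262.50       174.9772       874.8861
  6       262.50       161.3437       968.0621
  7       262.50       148.7724     1,041.4069
  8       262.50       137.1807     1,097.4452
  9       262.50       126.4921     1,138.4286
  10    5,262.50     2,338.2802    23,382.8016
  Σ                  3,947.8415    30,567.8974
Price P = Σ PV = 3,947.8415.
Macaulay duration = Σ(t·PV) / P = 30,567.8974 / 3,947.8415 = 7.74294 years.

7.743 years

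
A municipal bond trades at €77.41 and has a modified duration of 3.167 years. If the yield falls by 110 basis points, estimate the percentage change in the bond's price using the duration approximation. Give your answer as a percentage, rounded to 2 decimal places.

Duration approximation: ΔP/P ≈ -D_mod · Δy = -3.167 × (-0.011) = +0.034837.
As a percentage: +3.4837%.

+3.48%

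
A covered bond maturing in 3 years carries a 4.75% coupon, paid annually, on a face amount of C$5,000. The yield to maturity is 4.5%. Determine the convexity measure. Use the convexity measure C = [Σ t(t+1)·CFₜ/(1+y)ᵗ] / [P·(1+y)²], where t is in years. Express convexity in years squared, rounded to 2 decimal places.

10.34

With y = 0.045:
  t   CF        PV=CF/(1+0.045)^t    t·PV        t(t+1)·PV
  1       237.50       227.2727       227.2727         454.5455
  2       237.50       217.4859       434.9717       1,304.9152
  3     5,237.50     4,589.6035    13,768.8104      55,075.2416
  Σ                  5,034.3621    14,431.0548      56,834.7022
P = 5,034.3621.
Convexity = Σ t(t+1)·PV / [P·(1+y)²] = 56,834.7022 / (5,034.3621 × 1.092025) = 10.33800.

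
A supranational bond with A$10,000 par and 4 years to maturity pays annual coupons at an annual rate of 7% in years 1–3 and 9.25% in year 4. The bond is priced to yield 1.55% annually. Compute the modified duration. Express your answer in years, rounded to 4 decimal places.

3.6114 years

Periodic yield y = 0.0155. First find Macaulay duration:
  t   CF        PV=CF/(1+0.0155)^t    t·PV
  1       700.00       689.3156       689.3156
  2       700.00       678.7943     1,357.5886
  3       700.00       668.4336     2,005.3007
  4    10,925.00    10,273.1052    41,092.4207
  Σ                 12,309.6487    45,144.6257
P = 12,309.6487; Macaulay duration = 45,144.6257 / 12,309.6487 = 3.66742 years.
Modified duration = D_Mac / (1 + y) = 3.66742 / 1.0155 = 3.61144 years.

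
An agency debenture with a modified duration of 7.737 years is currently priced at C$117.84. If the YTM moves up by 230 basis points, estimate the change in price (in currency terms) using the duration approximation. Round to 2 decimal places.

-C$20.97

Duration approximation: ΔP/P ≈ -D_mod · Δy = -7.737 × (+0.023) = -0.177951.
ΔP ≈ 117.84 × (-0.177951) = -20.96974584.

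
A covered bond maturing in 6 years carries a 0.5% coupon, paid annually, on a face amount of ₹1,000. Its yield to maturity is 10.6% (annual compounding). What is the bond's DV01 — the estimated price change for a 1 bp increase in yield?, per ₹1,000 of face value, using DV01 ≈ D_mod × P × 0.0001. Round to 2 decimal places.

₹0.30

Periodic yield y = 0.106.
  t   CF        PV=CF/(1+0.106)^t    t·PV
  1         5.00         4.5208         4.5208
  2         5.00         4.0875         8.1750
  3         5.00         3.6958        11.0873
  4         5.00         3.3416        13.3662
  5         5.00         3.0213        15.1065
  6     1,005.00       549.0796     3,294.4775
  Σ                    567.7465     3,346.7334
P = 567.7465; D_Mac = 5.89477 yrs; D_mod = 5.32981 yrs.
DV01 ≈ 5.32981 × 567.7465 × 0.0001 = 0.302598.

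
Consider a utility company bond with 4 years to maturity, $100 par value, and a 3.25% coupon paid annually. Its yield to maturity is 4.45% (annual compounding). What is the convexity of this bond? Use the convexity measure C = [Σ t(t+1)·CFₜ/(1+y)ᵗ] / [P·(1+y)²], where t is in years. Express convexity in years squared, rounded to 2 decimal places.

17.18

With y = 0.0445:
  t   CF        PV=CF/(1+0.0445)^t    t·PV        t(t+1)·PV
  1         3.25         3.1115         3.1115           6.2231
  2         3.25         2.9790         5.9579          17.8738
  3         3.25         2.8521         8.5562          34.2247
  4       103.25        86.7474       346.9895       1,734.9473
  Σ                     95.6899       364.6151       1,793.2688
P = 95.6899.
Convexity = Σ t(t+1)·PV / [P·(1+y)²] = 1,793.2688 / (95.6899 × 1.090980) = 17.17759.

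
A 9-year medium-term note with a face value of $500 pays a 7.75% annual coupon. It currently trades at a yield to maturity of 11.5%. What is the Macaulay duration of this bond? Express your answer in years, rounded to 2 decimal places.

6.51 years

Periodic yield y = 0.115. Discount each cash flow and weight by its year:
  t   CF        PV=CF/(1+0.115)^t    t·PV
  1        38.75        34.7534        34.7534
  2        38.75        31.1689        62.3379
  3        38.75        27.9542        83.8626
  4        38.75        25.0710       100.2841
  5        38.75        22.4852       112.4262
  6        38.75        20.1661       120.9968
  7        38.75        18.0862       126.6035
  8        38.75        16.2208       129.7665
  9       538.75       202.2616     1,820.3546
  Σ                    398.1675     2,591.3855
Price P = Σ PV = 398.1675.
Macaulay duration = Σ(t·PV) / P = 2,591.3855 / 398.1675 = 6.50828 years.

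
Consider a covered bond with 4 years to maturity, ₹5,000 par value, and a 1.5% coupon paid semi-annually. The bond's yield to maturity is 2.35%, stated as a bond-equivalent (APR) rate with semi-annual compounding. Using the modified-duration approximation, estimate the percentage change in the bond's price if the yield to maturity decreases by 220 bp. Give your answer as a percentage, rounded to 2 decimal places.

+8.47%

Periodic yield y = 0.01175. Modified duration first:
  t   CF        PV=CF/(1+0.01175)^t    t·PV
  1        37.50        37.0645        37.0645
  2        37.50        36.6340        73.2681
  3        37.50        36.2086       108.6258
  4        37.50        35.7881       143.1523
  5        37.50        35.3725       176.8623
  6        37.50        34.9617       209.7699
  7        37.50        34.5556       241.8894
  8     5,037.50     4,588.0628    36,704.5025
  Σ                  4,838.6478    37,695.1347
P = 4,838.6478; D_Mac = 7.79043 half-year periods = 3.89521 yrs; D_mod = 3.89521/(1+0.01175) = 3.84998 yrs.
ΔP/P ≈ -D_mod · Δy = -3.84998 × (-0.022) = +0.084699 = +8.4699%.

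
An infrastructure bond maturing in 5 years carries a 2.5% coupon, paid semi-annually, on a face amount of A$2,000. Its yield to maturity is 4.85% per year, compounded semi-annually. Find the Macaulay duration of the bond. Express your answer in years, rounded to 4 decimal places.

Periodic yield y = 0.02425. Discount each cash flow and weight by its period:
  t   CF        PV=CF/(1+0.02425)^t    t·PV
  1        25.00        24.4081        24.4081
  2        25.00        23.8302        47.6604
  3        25.00        23.2660        69.7981
  4        25.00        22.7152        90.8607
  5        25.00        22.1774       110.8869
  6        25.00        21.6523       129.9138
  7        25.00        21.1397       147.9777
  8        25.00        20.6392       165.1134
  9        25.00        20.1505       181.3547
  10    2,025.00     1,593.5486    15,935.4856
  Σ                  1,793.5271    16,903.4593
Price P = Σ PV = 1,793.5271.
Macaulay duration = Σ(t·PV) / P = 16,903.4593 / 1,793.5271 = 9.42470 half-year periods.
In years: 9.42470 / 2 = 4.71235 years.

4.7124 years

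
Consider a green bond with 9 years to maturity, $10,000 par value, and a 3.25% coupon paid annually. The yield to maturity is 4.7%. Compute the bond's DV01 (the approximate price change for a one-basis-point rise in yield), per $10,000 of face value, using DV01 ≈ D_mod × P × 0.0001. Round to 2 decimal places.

$6.74

Periodic yield y = 0.047.
  t   CF        PV=CF/(1+0.047)^t    t·PV
  1       325.00       310.4107       310.4107
  2       325.00       296.4763       592.9526
  3       325.00       283.1674       849.5023
  4       325.00       270.4560     1,081.8240
  5       325.00       258.3152     1,291.5760
  6       325.00       246.7194     1,480.3163
  7       325.00       235.6441     1,649.5088
  8       325.00       225.0660     1,800.5281
  9    10,325.00     6,829.2015    61,462.8132
  Σ                  8,955.4566    70,519.4320
P = 8,955.4566; D_Mac = 7.87447 yrs; D_mod = 7.52098 yrs.
DV01 ≈ 7.52098 × 8,955.4566 × 0.0001 = 6.735380.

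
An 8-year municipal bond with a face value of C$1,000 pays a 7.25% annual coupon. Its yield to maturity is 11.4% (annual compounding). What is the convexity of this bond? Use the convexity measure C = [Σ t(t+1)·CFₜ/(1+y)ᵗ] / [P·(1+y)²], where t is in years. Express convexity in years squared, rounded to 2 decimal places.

40.19

With y = 0.114:
  t   CF        PV=CF/(1+0.114)^t    t·PV        t(t+1)·PV
  1        72.50        65.0808        65.0808         130.1616
  2        72.50        58.4208       116.8416         350.5249
  3        72.50        52.4424       157.3272         629.3086
  4        72.50        47.0757       188.3030         941.5150
  5        72.50        42.2583       211.2915       1,267.7491
  6        72.50        37.9338       227.6031       1,593.2215
  7        72.50        34.0519       238.3635       1,906.9078
  8     1,072.50       452.1846     3,617.4769      32,557.2917
  Σ                    789.4484     4,822.2875      39,376.6802
P = 789.4484.
Convexity = Σ t(t+1)·PV / [P·(1+y)²] = 39,376.6802 / (789.4484 × 1.240996) = 40.19249.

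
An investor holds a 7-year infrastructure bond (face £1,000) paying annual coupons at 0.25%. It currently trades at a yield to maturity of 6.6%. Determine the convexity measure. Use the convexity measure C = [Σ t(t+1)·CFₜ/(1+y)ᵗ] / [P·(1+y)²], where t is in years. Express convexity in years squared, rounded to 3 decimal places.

With y = 0.066:
  t   CF        PV=CF/(1+0.066)^t    t·PV        t(t+1)·PV
  1         2.50         2.3452         2.3452           4.6904
  2         2.50         2.2000         4.4000          13.2001
  3         2.50         2.0638         6.1914          24.7656
  4         2.50         1.9360         7.7441          38.7205
  5         2.50         1.8162         9.0808          54.4848
  6         2.50         1.7037        10.2223          71.5560
  7     1,002.50       640.8907     4,486.2347      35,889.8775
  Σ                    652.9556     4,526.2185      36,097.2949
P = 652.9556.
Convexity = Σ t(t+1)·PV / [P·(1+y)²] = 36,097.2949 / (652.9556 × 1.136356) = 48.64930.

48.649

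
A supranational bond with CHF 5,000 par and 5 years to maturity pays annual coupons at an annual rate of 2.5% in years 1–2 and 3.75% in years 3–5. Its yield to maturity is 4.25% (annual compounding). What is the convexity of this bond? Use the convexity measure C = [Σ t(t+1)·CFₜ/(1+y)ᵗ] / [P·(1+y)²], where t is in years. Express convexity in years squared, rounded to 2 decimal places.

25.54

With y = 0.0425:
  t   CF        PV=CF/(1+0.0425)^t    t·PV        t(t+1)·PV
  1       125.00       119.9041       119.9041         239.8082
  2       125.00       115.0159       230.0318         690.0954
  3       187.50       165.4905       496.4715       1,985.8861
  4       187.50       158.7439       634.9756       3,174.8778
  5     5,187.50     4,212.8674    21,064.3371     126,386.0225
  Σ                  4,772.0218    22,545.7200     132,476.6899
P = 4,772.0218.
Convexity = Σ t(t+1)·PV / [P·(1+y)²] = 132,476.6899 / (4,772.0218 × 1.086806) = 25.54377.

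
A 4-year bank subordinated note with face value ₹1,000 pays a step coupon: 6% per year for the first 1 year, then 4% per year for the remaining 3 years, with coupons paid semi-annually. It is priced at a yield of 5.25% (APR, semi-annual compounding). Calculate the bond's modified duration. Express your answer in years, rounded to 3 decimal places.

Periodic yield y = 0.02625. First find Macaulay duration:
  t   CF        PV=CF/(1+0.02625)^t    t·PV
  1        30.00        29.2326        29.2326
  2        30.00        28.4849        56.9698
  3        20.00        18.5042        55.5126
  4        20.00        18.0309        72.1236
  5        20.00        17.5697        87.8485
  6        20.00        17.1203       102.7217
  7        20.00        16.6824       116.7766
  8     1,020.00       829.0387     6,632.3097
  Σ                    974.6637     7,153.4951
P = 974.6637; Macaulay duration = 7,153.4951 / 974.6637 = 7.33945 half-year periods = 3.66972 years.
Modified duration = D_Mac / (1 + y) = 3.66972 / 1.02625 = 3.57586 years.

3.576 years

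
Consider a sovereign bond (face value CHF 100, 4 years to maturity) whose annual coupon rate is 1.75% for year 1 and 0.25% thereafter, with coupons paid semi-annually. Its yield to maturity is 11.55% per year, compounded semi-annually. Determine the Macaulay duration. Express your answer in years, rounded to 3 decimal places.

3.909 years

Periodic yield y = 0.05775. Discount each cash flow and weight by its period:
  t   CF        PV=CF/(1+0.05775)^t    t·PV
  1        0.875         0.8272         0.8272
  2        0.875         0.7821         1.5641
  3        0.125         0.1056         0.3169
  4        0.125         0.0999         0.3994
  5        0.125         0.0944         0.4720
  6        0.125         0.0893         0.5355
  7        0.125         0.0844         0.5906
  8      100.125        63.8967       511.1734
  Σ                     65.9795       515.8792
Price P = Σ PV = 65.9795.
Macaulay duration = Σ(t·PV) / P = 515.8792 / 65.9795 = 7.81878 half-year periods.
In years: 7.81878 / 2 = 3.90939 years.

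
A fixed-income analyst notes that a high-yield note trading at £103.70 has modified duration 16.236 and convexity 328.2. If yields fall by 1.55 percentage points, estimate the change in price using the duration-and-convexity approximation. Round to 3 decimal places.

Duration effect: -D_mod·Δy = -16.236 × (-0.0155) = +0.251658
Convexity effect: ½·C·(Δy)² = 0.5 × 328.2 × (-0.0155)² = +0.039425025
ΔP/P ≈ +0.251658 + 0.039425025 = +0.291083025
ΔP ≈ 103.70 × (+0.291083025) = +30.1853096925.

+£30.185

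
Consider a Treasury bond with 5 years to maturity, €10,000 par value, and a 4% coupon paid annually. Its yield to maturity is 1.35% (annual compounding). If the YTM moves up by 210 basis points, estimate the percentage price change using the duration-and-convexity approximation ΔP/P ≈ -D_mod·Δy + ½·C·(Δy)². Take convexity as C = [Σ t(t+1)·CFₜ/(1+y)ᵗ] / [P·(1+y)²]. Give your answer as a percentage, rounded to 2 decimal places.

-9.06%

With y = 0.0135:
  t   CF        PV=CF/(1+0.0135)^t    t·PV        t(t+1)·PV
  1       400.00       394.6719       394.6719         789.3439
  2       400.00       389.4148       778.8297       2,336.4890
  3       400.00       384.2278     1,152.6833       4,610.7330
  4       400.00       379.1098     1,516.4391       7,582.1954
  5    10,400.00     9,725.5590    48,627.7951     291,766.7709
  Σ                 11,272.9833    52,470.4191     307,085.5322
P = 11,272.9833; D_Mac = 4.65453 yrs; D_mod = 4.59253 yrs; C = 26.51997.
Duration effect: -4.59253 × (+0.021) = -0.096443
Convexity effect: 0.5 × 26.51997 × (0.021)² = +0.0058477
ΔP/P ≈ -0.096443 + 0.0058477 = -0.090595 = -9.0595%.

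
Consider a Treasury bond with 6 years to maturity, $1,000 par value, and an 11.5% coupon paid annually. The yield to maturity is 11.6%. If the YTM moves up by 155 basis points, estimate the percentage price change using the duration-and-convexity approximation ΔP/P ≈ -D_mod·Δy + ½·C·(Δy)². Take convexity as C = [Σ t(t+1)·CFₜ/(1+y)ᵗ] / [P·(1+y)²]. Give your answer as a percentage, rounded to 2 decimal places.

With y = 0.116:
  t   CF        PV=CF/(1+0.116)^t    t·PV        t(t+1)·PV
  1       115.00       103.0466       103.0466         206.0932
  2       115.00        92.3357       184.6713         554.0140
  3       115.00        82.7380       248.2141         992.8565
  4       115.00        74.1380       296.5521       1,482.7607
  5       115.00        66.4319       332.1596       1,992.9579
  6     1,115.00       577.1513     3,462.9080      24,240.3558
  Σ                    995.8416     4,627.5518      29,469.0380
P = 995.8416; D_Mac = 4.64688 yrs; D_mod = 4.16387 yrs; C = 23.76005.
Duration effect: -4.16387 × (+0.0155) = -0.064540
Convexity effect: 0.5 × 23.76005 × (0.0155)² = +0.0028542
ΔP/P ≈ -0.064540 + 0.0028542 = -0.061686 = -6.1686%.

-6.17%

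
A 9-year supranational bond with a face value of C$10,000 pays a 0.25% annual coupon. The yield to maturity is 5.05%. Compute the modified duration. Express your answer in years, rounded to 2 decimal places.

Periodic yield y = 0.0505. First find Macaulay duration:
  t   CF        PV=CF/(1+0.0505)^t    t·PV
  1        25.00        23.7982        23.7982
  2        25.00        22.6542        45.3083
  3        25.00        21.5651        64.6954
  4        25.00        20.5284        82.1137
  5        25.00        19.5416        97.7079
  6        25.00        18.6022       111.6130
  7        25.00        17.7079       123.9555
  8        25.00        16.8567       134.8533
  9    10,025.00     6,434.5750    57,911.1754
  Σ                  6,595.8293    58,595.2207
P = 6,595.8293; Macaulay duration = 58,595.2207 / 6,595.8293 = 8.88368 years.
Modified duration = D_Mac / (1 + y) = 8.88368 / 1.0505 = 8.45662 years.

8.46 years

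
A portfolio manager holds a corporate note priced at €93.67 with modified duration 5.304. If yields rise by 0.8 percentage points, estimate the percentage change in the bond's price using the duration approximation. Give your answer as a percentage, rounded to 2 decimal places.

-4.24%

Duration approximation: ΔP/P ≈ -D_mod · Δy = -5.304 × (+0.008) = -0.042432.
As a percentage: -4.2432%.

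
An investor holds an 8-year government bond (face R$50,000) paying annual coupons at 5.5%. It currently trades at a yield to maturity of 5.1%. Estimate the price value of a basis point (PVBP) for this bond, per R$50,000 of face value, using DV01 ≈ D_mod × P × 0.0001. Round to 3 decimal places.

Periodic yield y = 0.051.
  t   CF        PV=CF/(1+0.051)^t    t·PV
  1     2,750.00     2,616.5557     2,616.5557
  2     2,750.00     2,489.5867     4,979.1735
  3     2,750.00     2,368.7790     7,106.3370
  4     2,750.00     2,253.8335     9,015.3340
  5     2,750.00     2,144.4657    10,722.3287
  6     2,750.00     2,040.4051    12,242.4305
  7     2,750.00     1,941.3940    13,589.7580
  8    52,750.00    35,432.4135   283,459.3081
  Σ                 51,287.4332   343,731.2255
P = 51,287.4332; D_Mac = 6.70206 yrs; D_mod = 6.37684 yrs.
DV01 ≈ 6.37684 × 51,287.4332 × 0.0001 = 32.705159.

R$32.705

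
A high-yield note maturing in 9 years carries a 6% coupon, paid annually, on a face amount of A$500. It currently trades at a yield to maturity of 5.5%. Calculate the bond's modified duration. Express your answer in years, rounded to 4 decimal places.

Periodic yield y = 0.055. First find Macaulay duration:
  t   CF        PV=CF/(1+0.055)^t    t·PV
  1        30.00        28.4360        28.4360
  2        30.00        26.9536        53.9071
  3        30.00        25.5484        76.6452
  4        30.00        24.2165        96.8660
  5        30.00        22.9540       114.7702
  6        30.00        21.7574       130.5442
  7        30.00        20.6231       144.3617
  8        30.00        19.5480       156.3837
  9       530.00       327.3435     2,946.0916
  Σ                    517.3805     3,748.0058
P = 517.3805; Macaulay duration = 3,748.0058 / 517.3805 = 7.24420 years.
Modified duration = D_Mac / (1 + y) = 7.24420 / 1.055 = 6.86654 years.

6.8665 years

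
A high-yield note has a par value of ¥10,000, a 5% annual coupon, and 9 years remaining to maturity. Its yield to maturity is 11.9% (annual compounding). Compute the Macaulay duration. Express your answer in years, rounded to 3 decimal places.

Periodic yield y = 0.119. Discount each cash flow and weight by its year:
  t   CF        PV=CF/(1+0.119)^t    t·PV
  1       500.00       446.8275       446.8275
  2       500.00       399.3097       798.6193
  3       500.00       356.8451     1,070.5353
  4       500.00       318.8964     1,275.5857
  5       500.00       284.9834     1,424.9170
  6       500.00       254.6769     1,528.0612
  7       500.00       227.5933     1,593.1528
  8       500.00       203.3899     1,627.1189
  9    10,500.00     3,816.9680    34,352.7121
  Σ                  6,309.4901    44,117.5300
Price P = Σ PV = 6,309.4901.
Macaulay duration = Σ(t·PV) / P = 44,117.5300 / 6,309.4901 = 6.99225 years.

6.992 years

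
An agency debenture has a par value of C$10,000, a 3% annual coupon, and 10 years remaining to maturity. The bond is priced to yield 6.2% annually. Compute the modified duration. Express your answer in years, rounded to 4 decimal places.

Periodic yield y = 0.062. First find Macaulay duration:
  t   CF        PV=CF/(1+0.062)^t    t·PV
  1       300.00       282.4859       282.4859
  2       300.00       265.9942       531.9885
  3       300.00       250.4654       751.3961
  4       300.00       235.8431       943.3724
  5       300.00       222.0745     1,110.3724
  6       300.00       209.1097     1,254.6581
  7       300.00       196.9018     1,378.3124
  8       300.00       185.4066     1,483.2526
  9       300.00       174.5825     1,571.2421
  10   10,300.00     5,644.0657    56,440.6566
  Σ                  7,666.9292    65,747.7372
P = 7,666.9292; Macaulay duration = 65,747.7372 / 7,666.9292 = 8.57550 years.
Modified duration = D_Mac / (1 + y) = 8.57550 / 1.062 = 8.07486 years.

8.0749 years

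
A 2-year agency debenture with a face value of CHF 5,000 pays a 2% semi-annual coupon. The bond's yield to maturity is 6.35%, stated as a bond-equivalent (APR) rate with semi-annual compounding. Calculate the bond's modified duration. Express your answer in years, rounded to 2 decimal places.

Periodic yield y = 0.03175. First find Macaulay duration:
  t   CF        PV=CF/(1+0.03175)^t    t·PV
  1        50.00        48.4614        48.4614
  2        50.00        46.9701        93.9401
  3        50.00        45.5246       136.5739
  4     5,050.00     4,456.4955    17,825.9818
  Σ                  4,597.4515    18,104.9572
P = 4,597.4515; Macaulay duration = 18,104.9572 / 4,597.4515 = 3.93804 half-year periods = 1.96902 years.
Modified duration = D_Mac / (1 + y) = 1.96902 / 1.03175 = 1.90843 years.

1.91 years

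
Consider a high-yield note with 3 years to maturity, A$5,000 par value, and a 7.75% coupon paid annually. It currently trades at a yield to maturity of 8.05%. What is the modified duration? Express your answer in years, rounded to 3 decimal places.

Periodic yield y = 0.0805. First find Macaulay duration:
  t   CF        PV=CF/(1+0.0805)^t    t·PV
  1       387.50       358.6303       358.6303
  2       387.50       331.9114       663.8228
  3     5,387.50     4,270.8367    12,812.5102
  Σ                  4,961.3784    13,834.9633
P = 4,961.3784; Macaulay duration = 13,834.9633 / 4,961.3784 = 2.78853 years.
Modified duration = D_Mac / (1 + y) = 2.78853 / 1.0805 = 2.58078 years.

2.581 years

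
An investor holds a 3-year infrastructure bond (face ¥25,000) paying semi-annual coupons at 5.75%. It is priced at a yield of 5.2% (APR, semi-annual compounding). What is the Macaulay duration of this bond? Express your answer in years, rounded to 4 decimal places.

Periodic yield y = 0.026. Discount each cash flow and weight by its period:
  t   CF        PV=CF/(1+0.026)^t    t·PV
  1       718.75       700.5361       700.5361
  2       718.75       682.7837     1,365.5674
  3       718.75       665.4812     1,996.4435
  4       718.75       648.6171     2,594.4685
  5       718.75       632.1804     3,160.9022
  6    25,718.75    22,047.8219   132,286.9315
  Σ                 25,377.4204   142,104.8491
Price P = Σ PV = 25,377.4204.
Macaulay duration = Σ(t·PV) / P = 142,104.8491 / 25,377.4204 = 5.59966 half-year periods.
In years: 5.59966 / 2 = 2.79983 years.

2.7998 years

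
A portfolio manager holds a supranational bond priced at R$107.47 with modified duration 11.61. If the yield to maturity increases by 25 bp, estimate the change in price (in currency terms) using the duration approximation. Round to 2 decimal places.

Duration approximation: ΔP/P ≈ -D_mod · Δy = -11.61 × (+0.0025) = -0.029025.
ΔP ≈ 107.47 × (-0.029025) = -3.11931675.

-R$3.12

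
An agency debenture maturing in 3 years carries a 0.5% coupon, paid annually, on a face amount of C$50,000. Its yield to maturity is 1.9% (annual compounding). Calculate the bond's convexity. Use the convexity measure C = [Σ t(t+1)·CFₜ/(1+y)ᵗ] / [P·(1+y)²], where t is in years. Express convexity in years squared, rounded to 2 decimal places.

With y = 0.019:
  t   CF        PV=CF/(1+0.019)^t    t·PV        t(t+1)·PV
  1       250.00       245.3386       245.3386         490.6771
  2       250.00       240.7641       481.5281       1,444.5843
  3    50,250.00    47,491.2405   142,473.7216     569,894.8864
  Σ                 47,977.3432   143,200.5883     571,830.1478
P = 47,977.3432.
Convexity = Σ t(t+1)·PV / [P·(1+y)²] = 571,830.1478 / (47,977.3432 × 1.038361) = 11.47843.

11.48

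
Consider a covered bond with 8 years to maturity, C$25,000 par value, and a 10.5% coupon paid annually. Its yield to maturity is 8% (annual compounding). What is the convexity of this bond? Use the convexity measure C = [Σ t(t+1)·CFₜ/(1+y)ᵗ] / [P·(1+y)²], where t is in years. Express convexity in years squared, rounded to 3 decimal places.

40.942

With y = 0.08:
  t   CF        PV=CF/(1+0.08)^t    t·PV        t(t+1)·PV
  1     2,625.00     2,430.5556     2,430.5556       4,861.1111
  2     2,625.00     2,250.5144     4,501.0288      13,503.0864
  3     2,625.00     2,083.8096     6,251.4289      25,005.7156
  4     2,625.00     1,929.4534     7,717.8135      38,589.0673
  5     2,625.00     1,786.5309     8,932.6545      53,595.9268
  6     2,625.00     1,654.1953     9,925.1716      69,476.2014
  7     2,625.00     1,531.6623    10,721.6360      85,773.0881
  8    27,625.00    14,924.9279   119,399.4235   1,074,594.8113
  Σ                 28,591.6493   169,879.7123   1,365,399.0079
P = 28,591.6493.
Convexity = Σ t(t+1)·PV / [P·(1+y)²] = 1,365,399.0079 / (28,591.6493 × 1.166400) = 40.94236.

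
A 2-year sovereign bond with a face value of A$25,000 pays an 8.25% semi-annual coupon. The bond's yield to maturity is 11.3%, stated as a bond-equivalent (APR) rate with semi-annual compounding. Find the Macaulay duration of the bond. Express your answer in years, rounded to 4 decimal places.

Periodic yield y = 0.0565. Discount each cash flow and weight by its period:
  t   CF        PV=CF/(1+0.0565)^t    t·PV
  1     1,031.25       976.1003       976.1003
  2     1,031.25       923.9000     1,847.8000
  3     1,031.25       874.4912     2,623.4737
  4    26,031.25    20,893.7800    83,575.1200
  Σ                 23,668.2715    89,022.4940
Price P = Σ PV = 23,668.2715.
Macaulay duration = Σ(t·PV) / P = 89,022.4940 / 23,668.2715 = 3.76126 half-year periods.
In years: 3.76126 / 2 = 1.88063 years.

1.8806 years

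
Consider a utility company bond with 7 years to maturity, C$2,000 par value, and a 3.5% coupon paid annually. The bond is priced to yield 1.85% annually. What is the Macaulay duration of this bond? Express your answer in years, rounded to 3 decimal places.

6.368 years

Periodic yield y = 0.0185. Discount each cash flow and weight by its year:
  t   CF        PV=CF/(1+0.0185)^t    t·PV
  1        70.00        68.7285        68.7285
  2        70.00        67.4801       134.9603
  3        70.00        66.2544       198.7633
  4        70.00        65.0510       260.2040
  5        70.00        63.8694       319.3470
  6        70.00        62.7093       376.2557
  7     2,070.00     1,820.7198    12,745.0385
  Σ                  2,214.8126    14,103.2973
Price P = Σ PV = 2,214.8126.
Macaulay duration = Σ(t·PV) / P = 14,103.2973 / 2,214.8126 = 6.36772 years.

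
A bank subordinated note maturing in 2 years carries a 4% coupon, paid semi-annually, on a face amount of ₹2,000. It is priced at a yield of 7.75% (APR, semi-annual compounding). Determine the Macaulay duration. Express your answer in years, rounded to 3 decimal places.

Periodic yield y = 0.03875. Discount each cash flow and weight by its period:
  t   CF        PV=CF/(1+0.03875)^t    t·PV
  1        40.00        38.5078        38.5078
  2        40.00        37.0713        74.1426
  3        40.00        35.6884       107.0652
  4     2,040.00     1,752.2095     7,008.8378
  Σ                  1,863.4770     7,228.5534
Price P = Σ PV = 1,863.4770.
Macaulay duration = Σ(t·PV) / P = 7,228.5534 / 1,863.4770 = 3.87907 half-year periods.
In years: 3.87907 / 2 = 1.93953 years.

1.940 years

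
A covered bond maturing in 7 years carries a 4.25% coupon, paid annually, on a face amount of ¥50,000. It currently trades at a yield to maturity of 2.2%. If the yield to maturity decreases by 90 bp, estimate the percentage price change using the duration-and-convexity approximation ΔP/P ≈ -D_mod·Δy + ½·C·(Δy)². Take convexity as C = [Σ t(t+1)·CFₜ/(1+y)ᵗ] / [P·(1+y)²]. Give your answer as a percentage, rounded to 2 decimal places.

+5.70%

With y = 0.022:
  t   CF        PV=CF/(1+0.022)^t    t·PV        t(t+1)·PV
  1     2,125.00     2,079.2564     2,079.2564       4,158.5127
  2     2,125.00     2,034.4974     4,068.9948      12,206.9845
  3     2,125.00     1,990.7020     5,972.1059      23,888.4237
  4     2,125.00     1,947.8493     7,791.3972      38,956.9858
  5     2,125.00     1,905.9191     9,529.5953      57,177.5721
  6     2,125.00     1,864.8915    11,189.3487      78,325.4412
  7    52,125.00    44,759.9711   313,319.7977   2,506,558.3813
  Σ                 56,583.0867   353,950.4960   2,721,272.3013
P = 56,583.0867; D_Mac = 6.25541 yrs; D_mod = 6.12075 yrs; C = 46.04512.
Duration effect: -6.12075 × (-0.009) = +0.055087
Convexity effect: 0.5 × 46.04512 × (-0.009)² = +0.0018648
ΔP/P ≈ +0.055087 + 0.0018648 = +0.056952 = +5.6952%.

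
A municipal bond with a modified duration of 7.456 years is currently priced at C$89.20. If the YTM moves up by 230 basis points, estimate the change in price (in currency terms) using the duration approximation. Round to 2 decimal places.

-C$15.30

Duration approximation: ΔP/P ≈ -D_mod · Δy = -7.456 × (+0.023) = -0.171488.
ΔP ≈ 89.20 × (-0.171488) = -15.2967296.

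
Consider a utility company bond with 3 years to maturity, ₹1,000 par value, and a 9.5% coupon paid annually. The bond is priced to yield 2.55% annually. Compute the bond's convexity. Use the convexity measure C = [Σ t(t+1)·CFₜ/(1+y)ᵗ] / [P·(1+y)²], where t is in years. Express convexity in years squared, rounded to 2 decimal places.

10.25

With y = 0.0255:
  t   CF        PV=CF/(1+0.0255)^t    t·PV        t(t+1)·PV
  1        95.00        92.6377        92.6377         185.2755
  2        95.00        90.3342       180.6684         542.0053
  3     1,095.00     1,015.3298     3,045.9893      12,183.9574
  Σ                  1,198.3017     3,319.2955      12,911.2381
P = 1,198.3017.
Convexity = Σ t(t+1)·PV / [P·(1+y)²] = 12,911.2381 / (1,198.3017 × 1.051650) = 10.24543.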